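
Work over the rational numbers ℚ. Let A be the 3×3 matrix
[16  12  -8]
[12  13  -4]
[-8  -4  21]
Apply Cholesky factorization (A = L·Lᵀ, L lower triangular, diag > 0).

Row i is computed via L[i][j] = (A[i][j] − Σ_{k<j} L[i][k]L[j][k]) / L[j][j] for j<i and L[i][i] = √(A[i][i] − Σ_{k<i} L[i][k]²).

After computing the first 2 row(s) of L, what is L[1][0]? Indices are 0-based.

L[1][0] = 3

Step 1: L[0][0] = √(16) = 4.
  L[1][0] = (12) / L[0][0] = 3.
Step 2: L[1][1] = √(4) = 2.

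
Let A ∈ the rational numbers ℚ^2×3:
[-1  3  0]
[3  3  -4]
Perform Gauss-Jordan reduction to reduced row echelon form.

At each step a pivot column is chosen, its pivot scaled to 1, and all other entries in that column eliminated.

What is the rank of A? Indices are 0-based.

rank = 2

pivot(0,0)=-1: scale R0 → (1, -3, 0)
  clear (1,0): R1 −= (3)R0 → (0, 12, -4)
pivot(1,1)=12: scale R1 → (0, 1, -1/3)
  clear (0,1): R0 −= (-3)R1 → (1, 0, -1)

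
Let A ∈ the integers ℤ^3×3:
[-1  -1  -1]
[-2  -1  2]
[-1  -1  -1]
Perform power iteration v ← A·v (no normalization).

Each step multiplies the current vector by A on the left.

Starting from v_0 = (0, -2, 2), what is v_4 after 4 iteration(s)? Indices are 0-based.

v_4 = (-42, -6, -42)

v_0 = (0, -2, 2).
v_1 = A·v_0 = (0, 6, 0).
v_2 = A·v_1 = (-6, -6, -6).
v_3 = A·v_2 = (18, 6, 18).
v_4 = A·v_3 = (-42, -6, -42).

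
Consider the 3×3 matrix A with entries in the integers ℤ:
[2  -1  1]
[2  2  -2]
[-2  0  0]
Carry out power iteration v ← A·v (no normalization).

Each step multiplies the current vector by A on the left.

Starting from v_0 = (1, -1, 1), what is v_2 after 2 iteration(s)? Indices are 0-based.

v_2 = (8, 8, -8)

v_0 = (1, -1, 1).
v_1 = A·v_0 = (4, -2, -2).
v_2 = A·v_1 = (8, 8, -8).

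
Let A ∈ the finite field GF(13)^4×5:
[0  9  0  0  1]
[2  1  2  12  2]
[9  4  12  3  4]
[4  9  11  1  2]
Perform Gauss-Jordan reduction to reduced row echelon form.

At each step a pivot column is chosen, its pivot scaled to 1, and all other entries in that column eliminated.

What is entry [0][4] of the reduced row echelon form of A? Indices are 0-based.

M[0][4] = 0

step 1: exchange rows 0,1
step 1: normalize row 0 (÷2) = (1, 7, 1, 6, 1)
  row 2: subtract 9×row0 = (0, 6, 3, 1, 8)
  row 3: subtract 4×row0 = (0, 7, 7, 3, 11)
step 2: normalize row 1 (÷9) = (0, 1, 0, 0, 3)
  row 0: subtract 7×row1 = (1, 0, 1, 6, 6)
  row 2: subtract 6×row1 = (0, 0, 3, 1, 3)
  row 3: subtract 7×row1 = (0, 0, 7, 3, 3)
step 3: normalize row 2 (÷3) = (0, 0, 1, 9, 1)
  row 0: subtract 1×row2 = (1, 0, 0, 10, 5)
  row 3: subtract 7×row2 = (0, 0, 0, 5, 9)
step 4: normalize row 3 (÷5) = (0, 0, 0, 1, 7)
  row 0: subtract 10×row3 = (1, 0, 0, 0, 0)
  row 2: subtract 9×row3 = (0, 0, 1, 0, 3)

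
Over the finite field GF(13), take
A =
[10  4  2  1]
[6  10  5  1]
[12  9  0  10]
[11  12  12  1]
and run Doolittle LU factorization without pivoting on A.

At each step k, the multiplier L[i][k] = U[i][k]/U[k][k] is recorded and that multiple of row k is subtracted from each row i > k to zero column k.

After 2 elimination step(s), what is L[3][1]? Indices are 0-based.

L[3][1] = 1

k=0: U[0][0]=10
  eliminate (1,0): mult=11, new row 1: (0, 5, 9, 3); set L[1][0]=11
  eliminate (2,0): mult=9, new row 2: (0, 12, 8, 1); set L[2][0]=9
  eliminate (3,0): mult=5, new row 3: (0, 5, 2, 9); set L[3][0]=5
k=1: U[1][1]=5
  eliminate (2,1): mult=5, new row 2: (0, 0, 2, 12); set L[2][1]=5
  eliminate (3,1): mult=1, new row 3: (0, 0, 6, 6); set L[3][1]=1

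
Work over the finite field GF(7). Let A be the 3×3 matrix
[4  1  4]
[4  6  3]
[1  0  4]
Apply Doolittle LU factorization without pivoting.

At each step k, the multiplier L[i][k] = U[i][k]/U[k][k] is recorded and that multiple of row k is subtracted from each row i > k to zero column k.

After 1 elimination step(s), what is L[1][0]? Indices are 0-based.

Step 1: pivot at (0,0) is 4.
  row1 ← row1 − (1)·row0  ⇒  L[1][0]=1, U row1=(0, 5, 6)
  row2 ← row2 − (2)·row0  ⇒  L[2][0]=2, U row2=(0, 5, 3)

L[1][0] = 1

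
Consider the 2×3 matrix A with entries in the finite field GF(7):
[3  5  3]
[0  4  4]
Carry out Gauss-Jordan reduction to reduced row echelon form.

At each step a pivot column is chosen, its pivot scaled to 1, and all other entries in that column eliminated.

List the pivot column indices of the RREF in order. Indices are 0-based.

[1] R0 /= 3  ⇒  (1, 4, 1)
[2] R1 /= 4  ⇒  (0, 1, 1)
     R0 -= 4·R1  ⇒  (1, 0, 4)

pivot columns: 0, 1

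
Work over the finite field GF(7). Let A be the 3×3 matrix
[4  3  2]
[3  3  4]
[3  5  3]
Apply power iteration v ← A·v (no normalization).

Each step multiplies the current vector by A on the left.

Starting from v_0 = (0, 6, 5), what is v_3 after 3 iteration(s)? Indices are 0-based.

v_0 = (0, 6, 5).
v_1 = A·v_0 = (0, 3, 3).
v_2 = A·v_1 = (1, 0, 3).
v_3 = A·v_2 = (3, 1, 5).

v_3 = (3, 1, 5)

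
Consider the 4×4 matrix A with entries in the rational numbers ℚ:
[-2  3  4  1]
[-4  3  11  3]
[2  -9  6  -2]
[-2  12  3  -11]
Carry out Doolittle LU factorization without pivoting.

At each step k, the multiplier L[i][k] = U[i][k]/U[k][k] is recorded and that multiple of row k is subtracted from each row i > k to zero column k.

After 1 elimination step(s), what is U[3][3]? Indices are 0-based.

Step 1: pivot at (0,0) is -2.
  row1 ← row1 − (2)·row0  ⇒  L[1][0]=2, U row1=(0, -3, 3, 1)
  row2 ← row2 − (-1)·row0  ⇒  L[2][0]=-1, U row2=(0, -6, 10, -1)
  row3 ← row3 − (1)·row0  ⇒  L[3][0]=1, U row3=(0, 9, -1, -12)

U[3][3] = -12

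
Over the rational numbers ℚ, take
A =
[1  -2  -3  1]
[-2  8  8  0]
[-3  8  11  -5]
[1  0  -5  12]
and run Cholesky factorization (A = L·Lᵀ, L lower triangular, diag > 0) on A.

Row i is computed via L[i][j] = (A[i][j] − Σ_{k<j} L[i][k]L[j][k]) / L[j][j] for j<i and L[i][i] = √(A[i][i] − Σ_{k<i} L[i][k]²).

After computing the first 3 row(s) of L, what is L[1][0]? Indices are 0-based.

L[1][0] = -2

Step 1: L[0][0] = √(1) = 1.
  L[1][0] = (-2) / L[0][0] = -2.
Step 2: L[1][1] = √(4) = 2.
  L[2][0] = (-3) / L[0][0] = -3.
  L[2][1] = (2) / L[1][1] = 1.
Step 3: L[2][2] = √(1) = 1.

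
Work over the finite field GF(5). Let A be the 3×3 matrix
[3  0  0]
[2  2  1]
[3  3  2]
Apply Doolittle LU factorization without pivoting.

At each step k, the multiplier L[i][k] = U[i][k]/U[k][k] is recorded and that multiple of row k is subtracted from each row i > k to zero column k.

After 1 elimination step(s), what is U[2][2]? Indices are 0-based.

[col 0] pivot 3
  R1 -= 4*R0 → (0, 2, 1)  (L[1][0] := 4)
  R2 -= 1*R0 → (0, 3, 2)  (L[2][0] := 1)

U[2][2] = 2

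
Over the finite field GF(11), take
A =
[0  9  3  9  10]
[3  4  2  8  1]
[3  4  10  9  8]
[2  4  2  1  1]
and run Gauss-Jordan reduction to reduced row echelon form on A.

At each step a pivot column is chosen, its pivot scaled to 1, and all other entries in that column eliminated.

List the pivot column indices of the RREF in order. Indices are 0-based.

[1] R0 <-> R1
[1] R0 /= 3  ⇒  (1, 5, 8, 10, 4)
     R2 -= 3·R0  ⇒  (0, 0, 8, 1, 7)
     R3 -= 2·R0  ⇒  (0, 5, 8, 3, 4)
[2] R1 /= 9  ⇒  (0, 1, 4, 1, 6)
     R0 -= 5·R1  ⇒  (1, 0, 10, 5, 7)
     R3 -= 5·R1  ⇒  (0, 0, 10, 9, 7)
[3] R2 /= 8  ⇒  (0, 0, 1, 7, 5)
     R0 -= 10·R2  ⇒  (1, 0, 0, 1, 1)
     R1 -= 4·R2  ⇒  (0, 1, 0, 6, 8)
     R3 -= 10·R2  ⇒  (0, 0, 0, 5, 1)
[4] R3 /= 5  ⇒  (0, 0, 0, 1, 9)
     R0 -= 1·R3  ⇒  (1, 0, 0, 0, 3)
     R1 -= 6·R3  ⇒  (0, 1, 0, 0, 9)
     R2 -= 7·R3  ⇒  (0, 0, 1, 0, 8)

pivot columns: 0, 1, 2, 3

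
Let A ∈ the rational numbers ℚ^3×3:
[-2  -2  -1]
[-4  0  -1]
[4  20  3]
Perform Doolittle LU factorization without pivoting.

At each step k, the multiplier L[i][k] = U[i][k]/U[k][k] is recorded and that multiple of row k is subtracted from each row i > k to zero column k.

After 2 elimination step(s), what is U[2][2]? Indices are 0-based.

U[2][2] = -3

Step 1: pivot at (0,0) is -2.
  row1 ← row1 − (2)·row0  ⇒  L[1][0]=2, U row1=(0, 4, 1)
  row2 ← row2 − (-2)·row0  ⇒  L[2][0]=-2, U row2=(0, 16, 1)
Step 2: pivot at (1,1) is 4.
  row2 ← row2 − (4)·row1  ⇒  L[2][1]=4, U row2=(0, 0, -3)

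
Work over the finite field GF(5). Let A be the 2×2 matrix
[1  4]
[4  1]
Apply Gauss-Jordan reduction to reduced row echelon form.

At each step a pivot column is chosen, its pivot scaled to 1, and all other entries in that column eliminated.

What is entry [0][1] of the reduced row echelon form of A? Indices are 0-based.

M[0][1] = 4

step 1: normalize row 0 (÷1) = (1, 4)
  row 1: subtract 4×row0 = (0, 0)
skip col 1 (zero from row 1)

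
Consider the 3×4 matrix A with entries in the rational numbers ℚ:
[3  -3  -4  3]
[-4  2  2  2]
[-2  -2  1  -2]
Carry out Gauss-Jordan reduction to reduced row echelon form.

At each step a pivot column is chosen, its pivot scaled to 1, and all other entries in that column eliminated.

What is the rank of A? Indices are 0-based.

[1] R0 /= 3  ⇒  (1, -1, -4/3, 1)
     R1 -= -4·R0  ⇒  (0, -2, -10/3, 6)
     R2 -= -2·R0  ⇒  (0, -4, -5/3, 0)
[2] R1 /= -2  ⇒  (0, 1, 5/3, -3)
     R0 -= -1·R1  ⇒  (1, 0, 1/3, -2)
     R2 -= -4·R1  ⇒  (0, 0, 5, -12)
[3] R2 /= 5  ⇒  (0, 0, 1, -12/5)
     R0 -= 1/3·R2  ⇒  (1, 0, 0, -6/5)
     R1 -= 5/3·R2  ⇒  (0, 1, 0, 1)

rank = 3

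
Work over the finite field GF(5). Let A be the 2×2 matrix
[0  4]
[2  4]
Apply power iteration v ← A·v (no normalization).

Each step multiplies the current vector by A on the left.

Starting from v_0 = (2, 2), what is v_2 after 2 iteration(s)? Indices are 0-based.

v_0 = (2, 2).
v_1 = A·v_0 = (3, 2).
v_2 = A·v_1 = (3, 4).

v_2 = (3, 4)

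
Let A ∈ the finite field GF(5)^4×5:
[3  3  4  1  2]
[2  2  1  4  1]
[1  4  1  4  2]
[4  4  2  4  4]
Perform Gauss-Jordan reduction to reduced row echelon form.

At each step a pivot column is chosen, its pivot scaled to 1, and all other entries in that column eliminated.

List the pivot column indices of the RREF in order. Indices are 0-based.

pivot columns: 0, 1, 3, 4

[1] R0 /= 3  ⇒  (1, 1, 3, 2, 4)
     R1 -= 2·R0  ⇒  (0, 0, 0, 0, 3)
     R2 -= 1·R0  ⇒  (0, 3, 3, 2, 3)
     R3 -= 4·R0  ⇒  (0, 0, 0, 1, 3)
[2] R1 <-> R2
[2] R1 /= 3  ⇒  (0, 1, 1, 4, 1)
     R0 -= 1·R1  ⇒  (1, 0, 2, 3, 3)
column 2 empty below row 2
[3] R2 <-> R3
[3] R2 /= 1  ⇒  (0, 0, 0, 1, 3)
     R0 -= 3·R2  ⇒  (1, 0, 2, 0, 4)
     R1 -= 4·R2  ⇒  (0, 1, 1, 0, 4)
[4] R3 /= 3  ⇒  (0, 0, 0, 0, 1)
     R0 -= 4·R3  ⇒  (1, 0, 2, 0, 0)
     R1 -= 4·R3  ⇒  (0, 1, 1, 0, 0)
     R2 -= 3·R3  ⇒  (0, 0, 0, 1, 0)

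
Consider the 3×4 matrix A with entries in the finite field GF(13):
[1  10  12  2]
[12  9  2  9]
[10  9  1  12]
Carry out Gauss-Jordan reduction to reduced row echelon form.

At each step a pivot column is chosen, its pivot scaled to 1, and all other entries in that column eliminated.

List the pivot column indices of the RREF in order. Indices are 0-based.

step 1: normalize row 0 (÷1) = (1, 10, 12, 2)
  row 1: subtract 12×row0 = (0, 6, 1, 11)
  row 2: subtract 10×row0 = (0, 0, 11, 5)
step 2: normalize row 1 (÷6) = (0, 1, 11, 4)
  row 0: subtract 10×row1 = (1, 0, 6, 1)
step 3: normalize row 2 (÷11) = (0, 0, 1, 4)
  row 0: subtract 6×row2 = (1, 0, 0, 3)
  row 1: subtract 11×row2 = (0, 1, 0, 12)

pivot columns: 0, 1, 2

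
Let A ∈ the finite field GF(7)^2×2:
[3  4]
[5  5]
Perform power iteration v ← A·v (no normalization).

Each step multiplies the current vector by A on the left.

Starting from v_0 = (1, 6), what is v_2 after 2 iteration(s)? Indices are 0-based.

v_0 = (1, 6).
v_1 = A·v_0 = (6, 0).
v_2 = A·v_1 = (4, 2).

v_2 = (4, 2)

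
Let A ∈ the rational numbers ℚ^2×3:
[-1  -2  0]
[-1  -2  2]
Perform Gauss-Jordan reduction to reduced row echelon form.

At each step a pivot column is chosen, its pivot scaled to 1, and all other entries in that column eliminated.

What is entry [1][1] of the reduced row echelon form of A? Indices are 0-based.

M[1][1] = 0

pivot(0,0)=-1: scale R0 → (1, 2, 0)
  clear (1,0): R1 −= (-1)R0 → (0, 0, 2)
col 1: no nonzero at/below row 1; advance.
pivot(1,2)=2: scale R1 → (0, 0, 1)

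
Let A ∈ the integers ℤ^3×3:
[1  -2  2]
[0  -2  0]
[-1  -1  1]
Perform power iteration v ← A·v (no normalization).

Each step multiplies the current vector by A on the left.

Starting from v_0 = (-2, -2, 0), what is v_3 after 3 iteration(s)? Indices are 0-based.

v_3 = (14, 16, 4)

v_0 = (-2, -2, 0).
v_1 = A·v_0 = (2, 4, 4).
v_2 = A·v_1 = (2, -8, -2).
v_3 = A·v_2 = (14, 16, 4).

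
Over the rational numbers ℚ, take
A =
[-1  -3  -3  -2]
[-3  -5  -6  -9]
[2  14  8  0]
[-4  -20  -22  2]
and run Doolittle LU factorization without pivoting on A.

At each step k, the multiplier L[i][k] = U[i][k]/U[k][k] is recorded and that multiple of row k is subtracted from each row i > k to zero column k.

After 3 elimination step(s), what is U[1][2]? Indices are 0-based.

U[1][2] = 3

Step 1: pivot at (0,0) is -1.
  row1 ← row1 − (3)·row0  ⇒  L[1][0]=3, U row1=(0, 4, 3, -3)
  row2 ← row2 − (-2)·row0  ⇒  L[2][0]=-2, U row2=(0, 8, 2, -4)
  row3 ← row3 − (4)·row0  ⇒  L[3][0]=4, U row3=(0, -8, -10, 10)
Step 2: pivot at (1,1) is 4.
  row2 ← row2 − (2)·row1  ⇒  L[2][1]=2, U row2=(0, 0, -4, 2)
  row3 ← row3 − (-2)·row1  ⇒  L[3][1]=-2, U row3=(0, 0, -4, 4)
Step 3: pivot at (2,2) is -4.
  row3 ← row3 − (1)·row2  ⇒  L[3][2]=1, U row3=(0, 0, 0, 2)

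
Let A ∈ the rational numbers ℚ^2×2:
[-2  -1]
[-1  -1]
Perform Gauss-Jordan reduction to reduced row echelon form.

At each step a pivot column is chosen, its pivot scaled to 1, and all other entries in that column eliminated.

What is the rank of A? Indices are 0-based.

[1] R0 /= -2  ⇒  (1, 1/2)
     R1 -= -1·R0  ⇒  (0, -1/2)
[2] R1 /= -1/2  ⇒  (0, 1)
     R0 -= 1/2·R1  ⇒  (1, 0)

rank = 2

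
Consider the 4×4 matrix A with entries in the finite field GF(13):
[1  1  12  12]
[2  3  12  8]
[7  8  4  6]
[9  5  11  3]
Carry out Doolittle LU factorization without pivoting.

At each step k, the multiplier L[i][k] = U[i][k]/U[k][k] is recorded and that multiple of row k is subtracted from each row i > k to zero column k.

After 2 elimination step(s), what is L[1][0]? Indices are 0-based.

k=0: U[0][0]=1
  eliminate (1,0): mult=2, new row 1: (0, 1, 1, 10); set L[1][0]=2
  eliminate (2,0): mult=7, new row 2: (0, 1, 11, 0); set L[2][0]=7
  eliminate (3,0): mult=9, new row 3: (0, 9, 7, 12); set L[3][0]=9
k=1: U[1][1]=1
  eliminate (2,1): mult=1, new row 2: (0, 0, 10, 3); set L[2][1]=1
  eliminate (3,1): mult=9, new row 3: (0, 0, 11, 0); set L[3][1]=9

L[1][0] = 2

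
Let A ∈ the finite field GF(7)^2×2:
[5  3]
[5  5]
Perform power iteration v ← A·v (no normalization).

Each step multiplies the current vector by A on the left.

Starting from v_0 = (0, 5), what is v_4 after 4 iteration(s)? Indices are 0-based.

v_4 = (2, 2)

v_0 = (0, 5).
v_1 = A·v_0 = (1, 4).
v_2 = A·v_1 = (3, 4).
v_3 = A·v_2 = (6, 0).
v_4 = A·v_3 = (2, 2).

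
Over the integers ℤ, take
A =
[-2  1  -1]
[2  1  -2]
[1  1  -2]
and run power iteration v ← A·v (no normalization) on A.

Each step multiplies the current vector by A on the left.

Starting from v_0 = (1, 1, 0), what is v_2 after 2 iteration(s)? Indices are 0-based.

v_2 = (3, -3, -2)

v_0 = (1, 1, 0).
v_1 = A·v_0 = (-1, 3, 2).
v_2 = A·v_1 = (3, -3, -2).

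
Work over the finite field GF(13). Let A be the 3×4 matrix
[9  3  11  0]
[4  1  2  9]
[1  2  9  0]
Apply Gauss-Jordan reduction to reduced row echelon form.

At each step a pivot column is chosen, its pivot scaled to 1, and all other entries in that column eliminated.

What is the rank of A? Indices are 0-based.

rank = 3

step 1: normalize row 0 (÷9) = (1, 9, 7, 0)
  row 1: subtract 4×row0 = (0, 4, 0, 9)
  row 2: subtract 1×row0 = (0, 6, 2, 0)
step 2: normalize row 1 (÷4) = (0, 1, 0, 12)
  row 0: subtract 9×row1 = (1, 0, 7, 9)
  row 2: subtract 6×row1 = (0, 0, 2, 6)
step 3: normalize row 2 (÷2) = (0, 0, 1, 3)
  row 0: subtract 7×row2 = (1, 0, 0, 1)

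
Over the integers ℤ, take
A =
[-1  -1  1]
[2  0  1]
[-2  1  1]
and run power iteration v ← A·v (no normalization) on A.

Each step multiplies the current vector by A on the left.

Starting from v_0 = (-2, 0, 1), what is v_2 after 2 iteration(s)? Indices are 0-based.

v_0 = (-2, 0, 1).
v_1 = A·v_0 = (3, -3, 5).
v_2 = A·v_1 = (5, 11, -4).

v_2 = (5, 11, -4)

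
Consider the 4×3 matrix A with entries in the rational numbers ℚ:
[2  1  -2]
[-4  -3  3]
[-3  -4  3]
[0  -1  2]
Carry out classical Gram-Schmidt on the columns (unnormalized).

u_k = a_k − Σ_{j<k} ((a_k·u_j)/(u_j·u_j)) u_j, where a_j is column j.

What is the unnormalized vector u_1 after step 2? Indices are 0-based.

u_1 = (-23/29, 17/29, -38/29, -1)

Step 1: u_0 = a_0 = (2, -4, -3, 0).
Step 2: u_1 = a_1 − (26/29)·u_0 = (-23/29, 17/29, -38/29, -1).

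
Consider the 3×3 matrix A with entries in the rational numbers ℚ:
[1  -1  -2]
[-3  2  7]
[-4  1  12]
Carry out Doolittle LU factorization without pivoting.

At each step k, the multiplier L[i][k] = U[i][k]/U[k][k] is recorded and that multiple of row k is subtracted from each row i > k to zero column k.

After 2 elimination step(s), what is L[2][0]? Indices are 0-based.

L[2][0] = -4

k=0: U[0][0]=1
  eliminate (1,0): mult=-3, new row 1: (0, -1, 1); set L[1][0]=-3
  eliminate (2,0): mult=-4, new row 2: (0, -3, 4); set L[2][0]=-4
k=1: U[1][1]=-1
  eliminate (2,1): mult=3, new row 2: (0, 0, 1); set L[2][1]=3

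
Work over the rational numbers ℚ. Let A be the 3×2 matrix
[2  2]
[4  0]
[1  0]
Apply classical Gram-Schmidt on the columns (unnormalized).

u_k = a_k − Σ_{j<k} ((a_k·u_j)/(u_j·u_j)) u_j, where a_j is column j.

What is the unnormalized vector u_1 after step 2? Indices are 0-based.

Step 1: u_0 = a_0 = (2, 4, 1).
Step 2: u_1 = a_1 − (4/21)·u_0 = (34/21, -16/21, -4/21).

u_1 = (34/21, -16/21, -4/21)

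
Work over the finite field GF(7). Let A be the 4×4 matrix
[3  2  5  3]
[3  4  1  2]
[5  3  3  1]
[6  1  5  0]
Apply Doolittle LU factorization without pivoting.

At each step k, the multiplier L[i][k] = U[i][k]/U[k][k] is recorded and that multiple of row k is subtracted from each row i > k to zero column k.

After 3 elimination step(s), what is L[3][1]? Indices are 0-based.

L[3][1] = 2

Step 1: pivot at (0,0) is 3.
  row1 ← row1 − (1)·row0  ⇒  L[1][0]=1, U row1=(0, 2, 3, 6)
  row2 ← row2 − (4)·row0  ⇒  L[2][0]=4, U row2=(0, 2, 4, 3)
  row3 ← row3 − (2)·row0  ⇒  L[3][0]=2, U row3=(0, 4, 2, 1)
Step 2: pivot at (1,1) is 2.
  row2 ← row2 − (1)·row1  ⇒  L[2][1]=1, U row2=(0, 0, 1, 4)
  row3 ← row3 − (2)·row1  ⇒  L[3][1]=2, U row3=(0, 0, 3, 3)
Step 3: pivot at (2,2) is 1.
  row3 ← row3 − (3)·row2  ⇒  L[3][2]=3, U row3=(0, 0, 0, 5)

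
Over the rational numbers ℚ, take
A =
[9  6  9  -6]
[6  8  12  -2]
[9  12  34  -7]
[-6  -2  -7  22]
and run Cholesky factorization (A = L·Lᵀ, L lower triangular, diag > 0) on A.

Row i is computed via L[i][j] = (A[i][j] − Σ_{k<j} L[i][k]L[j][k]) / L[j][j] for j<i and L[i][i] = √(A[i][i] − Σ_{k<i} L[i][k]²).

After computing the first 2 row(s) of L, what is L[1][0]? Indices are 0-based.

Step 1: L[0][0] = √(9) = 3.
  L[1][0] = (6) / L[0][0] = 2.
Step 2: L[1][1] = √(4) = 2.

L[1][0] = 2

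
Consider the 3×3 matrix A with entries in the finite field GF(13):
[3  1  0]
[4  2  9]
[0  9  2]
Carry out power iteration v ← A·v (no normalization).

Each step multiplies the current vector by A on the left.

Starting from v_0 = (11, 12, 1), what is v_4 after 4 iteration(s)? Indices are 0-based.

v_4 = (4, 10, 2)

v_0 = (11, 12, 1).
v_1 = A·v_0 = (6, 12, 6).
v_2 = A·v_1 = (4, 11, 3).
v_3 = A·v_2 = (10, 0, 1).
v_4 = A·v_3 = (4, 10, 2).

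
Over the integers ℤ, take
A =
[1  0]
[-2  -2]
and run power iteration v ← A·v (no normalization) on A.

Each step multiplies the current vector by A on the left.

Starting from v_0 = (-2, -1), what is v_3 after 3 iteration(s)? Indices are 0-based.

v_3 = (-2, 20)

v_0 = (-2, -1).
v_1 = A·v_0 = (-2, 6).
v_2 = A·v_1 = (-2, -8).
v_3 = A·v_2 = (-2, 20).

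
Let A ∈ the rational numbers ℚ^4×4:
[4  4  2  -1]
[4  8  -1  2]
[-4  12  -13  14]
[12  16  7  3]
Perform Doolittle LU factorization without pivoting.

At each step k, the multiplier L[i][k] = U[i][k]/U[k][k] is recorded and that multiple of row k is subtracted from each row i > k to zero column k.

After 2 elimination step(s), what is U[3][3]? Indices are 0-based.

U[3][3] = 3

Step 1: pivot at (0,0) is 4.
  row1 ← row1 − (1)·row0  ⇒  L[1][0]=1, U row1=(0, 4, -3, 3)
  row2 ← row2 − (-1)·row0  ⇒  L[2][0]=-1, U row2=(0, 16, -11, 13)
  row3 ← row3 − (3)·row0  ⇒  L[3][0]=3, U row3=(0, 4, 1, 6)
Step 2: pivot at (1,1) is 4.
  row2 ← row2 − (4)·row1  ⇒  L[2][1]=4, U row2=(0, 0, 1, 1)
  row3 ← row3 − (1)·row1  ⇒  L[3][1]=1, U row3=(0, 0, 4, 3)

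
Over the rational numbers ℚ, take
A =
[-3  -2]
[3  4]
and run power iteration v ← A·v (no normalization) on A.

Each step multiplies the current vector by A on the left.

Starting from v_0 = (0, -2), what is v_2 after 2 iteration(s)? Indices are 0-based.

v_0 = (0, -2).
v_1 = A·v_0 = (4, -8).
v_2 = A·v_1 = (4, -20).

v_2 = (4, -20)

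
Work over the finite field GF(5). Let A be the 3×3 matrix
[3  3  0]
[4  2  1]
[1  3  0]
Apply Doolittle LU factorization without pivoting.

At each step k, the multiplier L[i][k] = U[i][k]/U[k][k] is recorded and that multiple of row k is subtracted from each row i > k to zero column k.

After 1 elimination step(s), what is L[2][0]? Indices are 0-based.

L[2][0] = 2

[col 0] pivot 3
  R1 -= 3*R0 → (0, 3, 1)  (L[1][0] := 3)
  R2 -= 2*R0 → (0, 2, 0)  (L[2][0] := 2)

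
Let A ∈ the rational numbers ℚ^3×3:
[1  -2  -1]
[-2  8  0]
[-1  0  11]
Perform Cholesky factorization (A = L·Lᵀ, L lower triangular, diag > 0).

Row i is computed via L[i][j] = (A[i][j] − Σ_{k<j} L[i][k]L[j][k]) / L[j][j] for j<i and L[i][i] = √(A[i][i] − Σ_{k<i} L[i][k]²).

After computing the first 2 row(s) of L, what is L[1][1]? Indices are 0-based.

Step 1: L[0][0] = √(1) = 1.
  L[1][0] = (-2) / L[0][0] = -2.
Step 2: L[1][1] = √(4) = 2.

L[1][1] = 2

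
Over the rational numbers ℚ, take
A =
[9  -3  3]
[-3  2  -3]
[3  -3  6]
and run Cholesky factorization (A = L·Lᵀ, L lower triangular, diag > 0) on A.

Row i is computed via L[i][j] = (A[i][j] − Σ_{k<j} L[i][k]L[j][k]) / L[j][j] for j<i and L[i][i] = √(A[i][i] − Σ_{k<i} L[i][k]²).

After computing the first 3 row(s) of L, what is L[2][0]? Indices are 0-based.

Step 1: L[0][0] = √(9) = 3.
  L[1][0] = (-3) / L[0][0] = -1.
Step 2: L[1][1] = √(1) = 1.
  L[2][0] = (3) / L[0][0] = 1.
  L[2][1] = (-2) / L[1][1] = -2.
Step 3: L[2][2] = √(1) = 1.

L[2][0] = 1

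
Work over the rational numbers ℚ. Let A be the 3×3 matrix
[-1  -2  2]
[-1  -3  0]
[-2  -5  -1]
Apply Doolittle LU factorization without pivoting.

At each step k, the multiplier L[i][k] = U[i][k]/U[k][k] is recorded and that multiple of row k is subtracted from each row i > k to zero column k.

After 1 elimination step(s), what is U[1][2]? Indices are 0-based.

U[1][2] = -2

[col 0] pivot -1
  R1 -= 1*R0 → (0, -1, -2)  (L[1][0] := 1)
  R2 -= 2*R0 → (0, -1, -5)  (L[2][0] := 2)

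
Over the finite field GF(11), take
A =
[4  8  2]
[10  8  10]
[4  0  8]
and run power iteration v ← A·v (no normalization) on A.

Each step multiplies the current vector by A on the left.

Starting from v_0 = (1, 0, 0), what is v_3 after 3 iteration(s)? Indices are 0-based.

v_0 = (1, 0, 0).
v_1 = A·v_0 = (4, 10, 4).
v_2 = A·v_1 = (5, 6, 4).
v_3 = A·v_2 = (10, 6, 8).

v_3 = (10, 6, 8)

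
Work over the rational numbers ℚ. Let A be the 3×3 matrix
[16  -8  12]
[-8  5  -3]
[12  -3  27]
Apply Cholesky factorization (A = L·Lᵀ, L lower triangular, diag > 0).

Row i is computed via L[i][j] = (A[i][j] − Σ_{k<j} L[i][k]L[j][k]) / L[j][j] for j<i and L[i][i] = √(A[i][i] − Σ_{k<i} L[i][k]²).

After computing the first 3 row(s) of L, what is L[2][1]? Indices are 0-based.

L[2][1] = 3

Step 1: L[0][0] = √(16) = 4.
  L[1][0] = (-8) / L[0][0] = -2.
Step 2: L[1][1] = √(1) = 1.
  L[2][0] = (12) / L[0][0] = 3.
  L[2][1] = (3) / L[1][1] = 3.
Step 3: L[2][2] = √(9) = 3.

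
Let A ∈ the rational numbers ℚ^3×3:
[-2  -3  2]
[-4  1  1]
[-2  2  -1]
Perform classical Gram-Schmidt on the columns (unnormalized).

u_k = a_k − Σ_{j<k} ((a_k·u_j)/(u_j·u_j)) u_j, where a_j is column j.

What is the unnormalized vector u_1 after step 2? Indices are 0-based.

Step 1: u_0 = a_0 = (-2, -4, -2).
Step 2: u_1 = a_1 − (-1/12)·u_0 = (-19/6, 2/3, 11/6).

u_1 = (-19/6, 2/3, 11/6)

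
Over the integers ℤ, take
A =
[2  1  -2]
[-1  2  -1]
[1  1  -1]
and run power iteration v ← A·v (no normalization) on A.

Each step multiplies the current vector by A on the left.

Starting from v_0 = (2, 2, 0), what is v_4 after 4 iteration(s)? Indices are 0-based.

v_0 = (2, 2, 0).
v_1 = A·v_0 = (6, 2, 4).
v_2 = A·v_1 = (6, -6, 4).
v_3 = A·v_2 = (-2, -22, -4).
v_4 = A·v_3 = (-18, -38, -20).

v_4 = (-18, -38, -20)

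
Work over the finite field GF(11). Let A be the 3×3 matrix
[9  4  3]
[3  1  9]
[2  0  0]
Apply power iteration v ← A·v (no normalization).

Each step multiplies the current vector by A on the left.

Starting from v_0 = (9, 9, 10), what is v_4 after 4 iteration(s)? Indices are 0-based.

v_4 = (8, 7, 6)

v_0 = (9, 9, 10).
v_1 = A·v_0 = (4, 5, 7).
v_2 = A·v_1 = (0, 3, 8).
v_3 = A·v_2 = (3, 9, 0).
v_4 = A·v_3 = (8, 7, 6).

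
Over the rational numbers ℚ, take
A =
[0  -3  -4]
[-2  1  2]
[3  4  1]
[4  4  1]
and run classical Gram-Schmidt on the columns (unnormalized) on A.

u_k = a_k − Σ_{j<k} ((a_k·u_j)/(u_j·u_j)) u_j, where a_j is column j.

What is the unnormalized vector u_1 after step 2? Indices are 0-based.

Step 1: u_0 = a_0 = (0, -2, 3, 4).
Step 2: u_1 = a_1 − (26/29)·u_0 = (-3, 81/29, 38/29, 12/29).

u_1 = (-3, 81/29, 38/29, 12/29)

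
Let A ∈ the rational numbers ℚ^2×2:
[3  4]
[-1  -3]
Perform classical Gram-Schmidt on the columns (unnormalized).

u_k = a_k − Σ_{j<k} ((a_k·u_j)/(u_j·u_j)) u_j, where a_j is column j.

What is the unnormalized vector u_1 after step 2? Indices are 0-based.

u_1 = (-1/2, -3/2)

Step 1: u_0 = a_0 = (3, -1).
Step 2: u_1 = a_1 − (3/2)·u_0 = (-1/2, -3/2).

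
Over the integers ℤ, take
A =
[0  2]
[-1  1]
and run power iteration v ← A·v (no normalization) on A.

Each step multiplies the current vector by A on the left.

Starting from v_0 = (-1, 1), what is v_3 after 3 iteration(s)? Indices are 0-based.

v_0 = (-1, 1).
v_1 = A·v_0 = (2, 2).
v_2 = A·v_1 = (4, 0).
v_3 = A·v_2 = (0, -4).

v_3 = (0, -4)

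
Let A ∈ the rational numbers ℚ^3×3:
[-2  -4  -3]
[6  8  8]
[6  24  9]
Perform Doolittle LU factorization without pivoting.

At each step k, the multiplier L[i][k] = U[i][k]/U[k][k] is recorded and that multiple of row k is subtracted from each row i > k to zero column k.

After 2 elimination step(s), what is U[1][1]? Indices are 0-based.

k=0: U[0][0]=-2
  eliminate (1,0): mult=-3, new row 1: (0, -4, -1); set L[1][0]=-3
  eliminate (2,0): mult=-3, new row 2: (0, 12, 0); set L[2][0]=-3
k=1: U[1][1]=-4
  eliminate (2,1): mult=-3, new row 2: (0, 0, -3); set L[2][1]=-3

U[1][1] = -4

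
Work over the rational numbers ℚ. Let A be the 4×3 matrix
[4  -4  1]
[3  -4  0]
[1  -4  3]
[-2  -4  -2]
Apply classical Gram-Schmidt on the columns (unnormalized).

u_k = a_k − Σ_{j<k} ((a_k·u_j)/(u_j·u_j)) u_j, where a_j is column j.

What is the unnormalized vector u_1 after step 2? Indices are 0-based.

u_1 = (-4/5, -8/5, -16/5, -28/5)

Step 1: u_0 = a_0 = (4, 3, 1, -2).
Step 2: u_1 = a_1 − (-4/5)·u_0 = (-4/5, -8/5, -16/5, -28/5).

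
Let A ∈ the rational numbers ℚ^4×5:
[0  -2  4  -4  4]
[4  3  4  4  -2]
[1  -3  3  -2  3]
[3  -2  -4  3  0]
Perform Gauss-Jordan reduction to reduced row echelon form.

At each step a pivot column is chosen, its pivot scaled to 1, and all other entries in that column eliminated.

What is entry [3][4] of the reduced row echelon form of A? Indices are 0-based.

M[3][4] = -47/46

pivot(0,0): swap R0↔R1
pivot(0,0)=4: scale R0 → (1, 3/4, 1, 1, -1/2)
  clear (2,0): R2 −= (1)R0 → (0, -15/4, 2, -3, 7/2)
  clear (3,0): R3 −= (3)R0 → (0, -17/4, -7, 0, 3/2)
pivot(1,1)=-2: scale R1 → (0, 1, -2, 2, -2)
  clear (0,1): R0 −= (3/4)R1 → (1, 0, 5/2, -1/2, 1)
  clear (2,1): R2 −= (-15/4)R1 → (0, 0, -11/2, 9/2, -4)
  clear (3,1): R3 −= (-17/4)R1 → (0, 0, -31/2, 17/2, -7)
pivot(2,2)=-11/2: scale R2 → (0, 0, 1, -9/11, 8/11)
  clear (0,2): R0 −= (5/2)R2 → (1, 0, 0, 17/11, -9/11)
  clear (1,2): R1 −= (-2)R2 → (0, 1, 0, 4/11, -6/11)
  clear (3,2): R3 −= (-31/2)R2 → (0, 0, 0, -46/11, 47/11)
pivot(3,3)=-46/11: scale R3 → (0, 0, 0, 1, -47/46)
  clear (0,3): R0 −= (17/11)R3 → (1, 0, 0, 0, 35/46)
  clear (1,3): R1 −= (4/11)R3 → (0, 1, 0, 0, -4/23)
  clear (2,3): R2 −= (-9/11)R3 → (0, 0, 1, 0, -5/46)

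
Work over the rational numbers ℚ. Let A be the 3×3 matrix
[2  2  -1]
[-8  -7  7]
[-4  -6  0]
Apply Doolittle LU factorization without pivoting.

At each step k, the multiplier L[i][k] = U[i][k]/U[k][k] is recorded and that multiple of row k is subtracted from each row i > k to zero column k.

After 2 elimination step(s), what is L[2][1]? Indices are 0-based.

k=0: U[0][0]=2
  eliminate (1,0): mult=-4, new row 1: (0, 1, 3); set L[1][0]=-4
  eliminate (2,0): mult=-2, new row 2: (0, -2, -2); set L[2][0]=-2
k=1: U[1][1]=1
  eliminate (2,1): mult=-2, new row 2: (0, 0, 4); set L[2][1]=-2

L[2][1] = -2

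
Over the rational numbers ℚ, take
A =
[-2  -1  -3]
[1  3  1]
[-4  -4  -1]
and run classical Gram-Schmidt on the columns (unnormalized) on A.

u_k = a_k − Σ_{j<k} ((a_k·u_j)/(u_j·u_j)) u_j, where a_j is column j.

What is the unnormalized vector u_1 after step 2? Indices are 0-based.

u_1 = (1, 2, 0)

Step 1: u_0 = a_0 = (-2, 1, -4).
Step 2: u_1 = a_1 − (1)·u_0 = (1, 2, 0).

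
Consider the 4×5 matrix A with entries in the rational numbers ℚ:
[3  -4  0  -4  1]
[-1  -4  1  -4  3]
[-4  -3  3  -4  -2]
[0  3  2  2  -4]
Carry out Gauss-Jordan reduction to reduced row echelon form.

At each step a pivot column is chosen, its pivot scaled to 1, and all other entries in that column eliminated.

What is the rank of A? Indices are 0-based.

rank = 4

[1] R0 /= 3  ⇒  (1, -4/3, 0, -4/3, 1/3)
     R1 -= -1·R0  ⇒  (0, -16/3, 1, -16/3, 10/3)
     R2 -= -4·R0  ⇒  (0, -25/3, 3, -28/3, -2/3)
[2] R1 /= -16/3  ⇒  (0, 1, -3/16, 1, -5/8)
     R0 -= -4/3·R1  ⇒  (1, 0, -1/4, 0, -1/2)
     R2 -= -25/3·R1  ⇒  (0, 0, 23/16, -1, -47/8)
     R3 -= 3·R1  ⇒  (0, 0, 41/16, -1, -17/8)
[3] R2 /= 23/16  ⇒  (0, 0, 1, -16/23, -94/23)
     R0 -= -1/4·R2  ⇒  (1, 0, 0, -4/23, -35/23)
     R1 -= -3/16·R2  ⇒  (0, 1, 0, 20/23, -32/23)
     R3 -= 41/16·R2  ⇒  (0, 0, 0, 18/23, 192/23)
[4] R3 /= 18/23  ⇒  (0, 0, 0, 1, 32/3)
     R0 -= -4/23·R3  ⇒  (1, 0, 0, 0, 1/3)
     R1 -= 20/23·R3  ⇒  (0, 1, 0, 0, -32/3)
     R2 -= -16/23·R3  ⇒  (0, 0, 1, 0, 10/3)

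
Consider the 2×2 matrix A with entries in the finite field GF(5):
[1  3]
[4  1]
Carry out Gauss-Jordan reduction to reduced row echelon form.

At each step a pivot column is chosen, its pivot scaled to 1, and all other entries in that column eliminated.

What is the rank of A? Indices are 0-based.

step 1: normalize row 0 (÷1) = (1, 3)
  row 1: subtract 4×row0 = (0, 4)
step 2: normalize row 1 (÷4) = (0, 1)
  row 0: subtract 3×row1 = (1, 0)

rank = 2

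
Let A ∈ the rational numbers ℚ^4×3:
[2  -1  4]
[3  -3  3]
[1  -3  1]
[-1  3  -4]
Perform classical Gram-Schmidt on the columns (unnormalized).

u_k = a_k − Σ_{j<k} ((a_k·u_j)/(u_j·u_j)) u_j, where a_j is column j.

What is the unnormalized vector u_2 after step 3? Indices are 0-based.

u_2 = (198/131, -165/131, -147/131, -246/131)

Step 1: u_0 = a_0 = (2, 3, 1, -1).
Step 2: u_1 = a_1 − (-17/15)·u_0 = (19/15, 2/5, -28/15, 28/15).
Step 3: u_2 = a_2 − (22/15)·u_0 − (-46/131)·u_1 = (198/131, -165/131, -147/131, -246/131).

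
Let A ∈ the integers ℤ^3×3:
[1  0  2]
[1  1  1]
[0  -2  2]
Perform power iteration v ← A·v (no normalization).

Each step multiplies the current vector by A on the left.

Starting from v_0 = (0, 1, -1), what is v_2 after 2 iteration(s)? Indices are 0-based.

v_0 = (0, 1, -1).
v_1 = A·v_0 = (-2, 0, -4).
v_2 = A·v_1 = (-10, -6, -8).

v_2 = (-10, -6, -8)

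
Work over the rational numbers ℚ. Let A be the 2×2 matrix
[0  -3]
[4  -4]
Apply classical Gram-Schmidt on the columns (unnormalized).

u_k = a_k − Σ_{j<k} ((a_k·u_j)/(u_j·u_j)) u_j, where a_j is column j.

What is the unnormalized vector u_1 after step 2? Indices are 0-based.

u_1 = (-3, 0)

Step 1: u_0 = a_0 = (0, 4).
Step 2: u_1 = a_1 − (-1)·u_0 = (-3, 0).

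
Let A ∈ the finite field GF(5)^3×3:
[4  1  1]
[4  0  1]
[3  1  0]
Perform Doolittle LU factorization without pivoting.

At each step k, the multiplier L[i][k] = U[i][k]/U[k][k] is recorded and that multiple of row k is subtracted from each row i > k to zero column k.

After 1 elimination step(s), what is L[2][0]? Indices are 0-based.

L[2][0] = 2

[col 0] pivot 4
  R1 -= 1*R0 → (0, 4, 0)  (L[1][0] := 1)
  R2 -= 2*R0 → (0, 4, 3)  (L[2][0] := 2)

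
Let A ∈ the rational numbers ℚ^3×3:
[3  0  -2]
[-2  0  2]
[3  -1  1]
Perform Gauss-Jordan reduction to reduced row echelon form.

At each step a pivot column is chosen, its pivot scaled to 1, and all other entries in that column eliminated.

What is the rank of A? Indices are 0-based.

rank = 3

[1] R0 /= 3  ⇒  (1, 0, -2/3)
     R1 -= -2·R0  ⇒  (0, 0, 2/3)
     R2 -= 3·R0  ⇒  (0, -1, 3)
[2] R1 <-> R2
[2] R1 /= -1  ⇒  (0, 1, -3)
[3] R2 /= 2/3  ⇒  (0, 0, 1)
     R0 -= -2/3·R2  ⇒  (1, 0, 0)
     R1 -= -3·R2  ⇒  (0, 1, 0)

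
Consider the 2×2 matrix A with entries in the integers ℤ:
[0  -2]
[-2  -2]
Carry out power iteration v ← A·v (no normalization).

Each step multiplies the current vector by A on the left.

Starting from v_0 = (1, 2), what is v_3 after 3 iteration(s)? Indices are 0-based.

v_3 = (-40, -64)

v_0 = (1, 2).
v_1 = A·v_0 = (-4, -6).
v_2 = A·v_1 = (12, 20).
v_3 = A·v_2 = (-40, -64).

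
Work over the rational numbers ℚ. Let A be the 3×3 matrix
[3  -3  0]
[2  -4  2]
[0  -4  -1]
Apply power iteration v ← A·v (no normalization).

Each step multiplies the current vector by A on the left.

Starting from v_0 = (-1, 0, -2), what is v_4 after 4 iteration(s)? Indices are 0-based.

v_4 = (-39, -194, 214)

v_0 = (-1, 0, -2).
v_1 = A·v_0 = (-3, -6, 2).
v_2 = A·v_1 = (9, 22, 22).
v_3 = A·v_2 = (-39, -26, -110).
v_4 = A·v_3 = (-39, -194, 214).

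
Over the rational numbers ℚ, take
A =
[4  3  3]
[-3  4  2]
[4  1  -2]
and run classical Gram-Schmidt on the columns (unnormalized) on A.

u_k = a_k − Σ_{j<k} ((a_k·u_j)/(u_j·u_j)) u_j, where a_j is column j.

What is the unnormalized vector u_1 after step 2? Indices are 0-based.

Step 1: u_0 = a_0 = (4, -3, 4).
Step 2: u_1 = a_1 − (4/41)·u_0 = (107/41, 176/41, 25/41).

u_1 = (107/41, 176/41, 25/41)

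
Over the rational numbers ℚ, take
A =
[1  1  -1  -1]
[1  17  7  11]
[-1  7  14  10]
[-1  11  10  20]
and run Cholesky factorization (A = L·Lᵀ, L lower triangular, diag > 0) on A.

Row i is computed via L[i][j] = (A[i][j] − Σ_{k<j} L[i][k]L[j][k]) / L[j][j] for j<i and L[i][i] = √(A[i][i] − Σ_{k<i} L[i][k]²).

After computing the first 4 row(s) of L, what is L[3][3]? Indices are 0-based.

Step 1: L[0][0] = √(1) = 1.
  L[1][0] = (1) / L[0][0] = 1.
Step 2: L[1][1] = √(16) = 4.
  L[2][0] = (-1) / L[0][0] = -1.
  L[2][1] = (8) / L[1][1] = 2.
Step 3: L[2][2] = √(9) = 3.
  L[3][0] = (-1) / L[0][0] = -1.
  L[3][1] = (12) / L[1][1] = 3.
  L[3][2] = (3) / L[2][2] = 1.
Step 4: L[3][3] = √(9) = 3.

L[3][3] = 3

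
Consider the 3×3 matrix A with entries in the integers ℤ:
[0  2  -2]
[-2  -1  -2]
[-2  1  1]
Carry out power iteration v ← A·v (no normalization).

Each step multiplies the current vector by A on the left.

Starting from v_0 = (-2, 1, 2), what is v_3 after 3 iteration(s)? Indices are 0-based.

v_0 = (-2, 1, 2).
v_1 = A·v_0 = (-2, -1, 7).
v_2 = A·v_1 = (-16, -9, 10).
v_3 = A·v_2 = (-38, 21, 33).

v_3 = (-38, 21, 33)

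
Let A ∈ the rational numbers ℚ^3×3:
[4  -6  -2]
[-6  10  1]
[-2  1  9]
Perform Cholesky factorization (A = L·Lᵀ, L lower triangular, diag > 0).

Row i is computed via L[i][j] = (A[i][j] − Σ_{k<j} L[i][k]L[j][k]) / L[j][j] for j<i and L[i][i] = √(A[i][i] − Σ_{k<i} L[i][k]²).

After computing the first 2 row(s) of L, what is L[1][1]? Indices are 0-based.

L[1][1] = 1

Step 1: L[0][0] = √(4) = 2.
  L[1][0] = (-6) / L[0][0] = -3.
Step 2: L[1][1] = √(1) = 1.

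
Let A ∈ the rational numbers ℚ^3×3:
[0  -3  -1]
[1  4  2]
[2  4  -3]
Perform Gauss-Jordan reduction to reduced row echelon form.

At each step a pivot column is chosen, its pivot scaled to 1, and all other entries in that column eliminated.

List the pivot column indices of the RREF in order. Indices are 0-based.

pivot columns: 0, 1, 2

pivot(0,0): swap R0↔R1
pivot(0,0)=1: scale R0 → (1, 4, 2)
  clear (2,0): R2 −= (2)R0 → (0, -4, -7)
pivot(1,1)=-3: scale R1 → (0, 1, 1/3)
  clear (0,1): R0 −= (4)R1 → (1, 0, 2/3)
  clear (2,1): R2 −= (-4)R1 → (0, 0, -17/3)
pivot(2,2)=-17/3: scale R2 → (0, 0, 1)
  clear (0,2): R0 −= (2/3)R2 → (1, 0, 0)
  clear (1,2): R1 −= (1/3)R2 → (0, 1, 0)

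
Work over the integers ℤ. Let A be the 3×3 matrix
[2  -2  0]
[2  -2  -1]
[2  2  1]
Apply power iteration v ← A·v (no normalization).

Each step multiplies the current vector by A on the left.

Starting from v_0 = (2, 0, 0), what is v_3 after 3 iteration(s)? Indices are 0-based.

v_0 = (2, 0, 0).
v_1 = A·v_0 = (4, 4, 4).
v_2 = A·v_1 = (0, -4, 20).
v_3 = A·v_2 = (8, -12, 12).

v_3 = (8, -12, 12)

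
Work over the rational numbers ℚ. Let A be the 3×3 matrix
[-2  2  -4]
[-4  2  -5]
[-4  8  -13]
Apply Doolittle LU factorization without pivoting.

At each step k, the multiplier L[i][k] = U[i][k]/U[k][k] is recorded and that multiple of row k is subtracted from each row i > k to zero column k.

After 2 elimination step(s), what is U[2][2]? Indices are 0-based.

U[2][2] = 1

[col 0] pivot -2
  R1 -= 2*R0 → (0, -2, 3)  (L[1][0] := 2)
  R2 -= 2*R0 → (0, 4, -5)  (L[2][0] := 2)
[col 1] pivot -2
  R2 -= -2*R1 → (0, 0, 1)  (L[2][1] := -2)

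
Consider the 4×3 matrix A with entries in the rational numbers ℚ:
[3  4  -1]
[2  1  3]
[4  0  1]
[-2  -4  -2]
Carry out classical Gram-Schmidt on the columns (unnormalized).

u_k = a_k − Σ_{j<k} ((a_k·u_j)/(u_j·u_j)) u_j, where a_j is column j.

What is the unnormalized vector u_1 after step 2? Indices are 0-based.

Step 1: u_0 = a_0 = (3, 2, 4, -2).
Step 2: u_1 = a_1 − (2/3)·u_0 = (2, -1/3, -8/3, -8/3).

u_1 = (2, -1/3, -8/3, -8/3)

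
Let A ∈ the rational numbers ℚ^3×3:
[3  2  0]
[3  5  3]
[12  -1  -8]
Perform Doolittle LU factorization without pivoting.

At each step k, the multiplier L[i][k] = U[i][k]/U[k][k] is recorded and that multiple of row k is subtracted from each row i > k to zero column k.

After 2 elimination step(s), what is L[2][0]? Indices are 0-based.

[col 0] pivot 3
  R1 -= 1*R0 → (0, 3, 3)  (L[1][0] := 1)
  R2 -= 4*R0 → (0, -9, -8)  (L[2][0] := 4)
[col 1] pivot 3
  R2 -= -3*R1 → (0, 0, 1)  (L[2][1] := -3)

L[2][0] = 4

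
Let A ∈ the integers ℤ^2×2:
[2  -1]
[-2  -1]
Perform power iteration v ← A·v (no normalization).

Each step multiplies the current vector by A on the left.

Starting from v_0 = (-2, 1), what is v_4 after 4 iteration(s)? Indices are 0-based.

v_0 = (-2, 1).
v_1 = A·v_0 = (-5, 3).
v_2 = A·v_1 = (-13, 7).
v_3 = A·v_2 = (-33, 19).
v_4 = A·v_3 = (-85, 47).

v_4 = (-85, 47)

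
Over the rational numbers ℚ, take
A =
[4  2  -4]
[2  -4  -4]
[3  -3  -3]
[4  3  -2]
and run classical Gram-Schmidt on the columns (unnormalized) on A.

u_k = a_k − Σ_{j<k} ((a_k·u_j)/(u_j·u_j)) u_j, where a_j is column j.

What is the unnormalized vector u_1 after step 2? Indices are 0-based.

Step 1: u_0 = a_0 = (4, 2, 3, 4).
Step 2: u_1 = a_1 − (1/15)·u_0 = (26/15, -62/15, -16/5, 41/15).

u_1 = (26/15, -62/15, -16/5, 41/15)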